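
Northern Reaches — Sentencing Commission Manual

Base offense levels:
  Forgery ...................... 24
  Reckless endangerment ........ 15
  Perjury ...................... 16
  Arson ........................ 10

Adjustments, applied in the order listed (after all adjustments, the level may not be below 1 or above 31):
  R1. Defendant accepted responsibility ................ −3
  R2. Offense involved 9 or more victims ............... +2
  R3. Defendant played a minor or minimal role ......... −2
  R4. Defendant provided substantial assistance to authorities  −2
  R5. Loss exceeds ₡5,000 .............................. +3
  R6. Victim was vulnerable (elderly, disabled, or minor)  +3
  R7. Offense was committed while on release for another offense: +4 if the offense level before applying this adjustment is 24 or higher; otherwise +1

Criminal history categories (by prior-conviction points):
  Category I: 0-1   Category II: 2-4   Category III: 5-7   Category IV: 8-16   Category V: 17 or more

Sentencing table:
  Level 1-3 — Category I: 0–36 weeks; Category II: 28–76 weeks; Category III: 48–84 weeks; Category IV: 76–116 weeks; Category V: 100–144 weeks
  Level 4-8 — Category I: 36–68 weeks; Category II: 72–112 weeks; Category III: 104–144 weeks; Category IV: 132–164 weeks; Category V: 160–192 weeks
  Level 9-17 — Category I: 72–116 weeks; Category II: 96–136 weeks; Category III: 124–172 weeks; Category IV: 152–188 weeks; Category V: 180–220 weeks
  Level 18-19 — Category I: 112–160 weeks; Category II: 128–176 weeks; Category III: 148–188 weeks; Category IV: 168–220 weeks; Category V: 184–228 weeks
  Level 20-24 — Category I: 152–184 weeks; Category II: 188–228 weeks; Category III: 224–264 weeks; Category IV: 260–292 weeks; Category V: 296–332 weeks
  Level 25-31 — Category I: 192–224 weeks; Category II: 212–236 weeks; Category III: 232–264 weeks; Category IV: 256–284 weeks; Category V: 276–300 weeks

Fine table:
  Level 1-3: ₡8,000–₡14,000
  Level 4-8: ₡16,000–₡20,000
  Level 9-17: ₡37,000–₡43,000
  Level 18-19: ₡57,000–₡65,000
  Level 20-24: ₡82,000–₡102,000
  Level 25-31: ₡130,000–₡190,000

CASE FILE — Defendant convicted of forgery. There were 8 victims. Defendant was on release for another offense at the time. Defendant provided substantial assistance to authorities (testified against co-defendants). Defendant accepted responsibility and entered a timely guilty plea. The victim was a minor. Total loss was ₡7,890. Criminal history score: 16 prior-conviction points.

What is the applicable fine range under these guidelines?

₡130,000–₡190,000

Base offense level for forgery: 24.
R1 applies: 24 − 3 = 21.
R2 does not apply.
R4 applies: 21 − 2 = 19.
R5 applies: 19 + 3 = 22.
R6 applies: 22 + 3 = 25.
R7 applies (level before this adjustment is 25 ≥ 24, so +4): 25 + 4 = 29.
Final offense level: 29.
Level 29 falls in the 25-31 band.
Fine table: Level 25-31 → ₡130,000–₡190,000.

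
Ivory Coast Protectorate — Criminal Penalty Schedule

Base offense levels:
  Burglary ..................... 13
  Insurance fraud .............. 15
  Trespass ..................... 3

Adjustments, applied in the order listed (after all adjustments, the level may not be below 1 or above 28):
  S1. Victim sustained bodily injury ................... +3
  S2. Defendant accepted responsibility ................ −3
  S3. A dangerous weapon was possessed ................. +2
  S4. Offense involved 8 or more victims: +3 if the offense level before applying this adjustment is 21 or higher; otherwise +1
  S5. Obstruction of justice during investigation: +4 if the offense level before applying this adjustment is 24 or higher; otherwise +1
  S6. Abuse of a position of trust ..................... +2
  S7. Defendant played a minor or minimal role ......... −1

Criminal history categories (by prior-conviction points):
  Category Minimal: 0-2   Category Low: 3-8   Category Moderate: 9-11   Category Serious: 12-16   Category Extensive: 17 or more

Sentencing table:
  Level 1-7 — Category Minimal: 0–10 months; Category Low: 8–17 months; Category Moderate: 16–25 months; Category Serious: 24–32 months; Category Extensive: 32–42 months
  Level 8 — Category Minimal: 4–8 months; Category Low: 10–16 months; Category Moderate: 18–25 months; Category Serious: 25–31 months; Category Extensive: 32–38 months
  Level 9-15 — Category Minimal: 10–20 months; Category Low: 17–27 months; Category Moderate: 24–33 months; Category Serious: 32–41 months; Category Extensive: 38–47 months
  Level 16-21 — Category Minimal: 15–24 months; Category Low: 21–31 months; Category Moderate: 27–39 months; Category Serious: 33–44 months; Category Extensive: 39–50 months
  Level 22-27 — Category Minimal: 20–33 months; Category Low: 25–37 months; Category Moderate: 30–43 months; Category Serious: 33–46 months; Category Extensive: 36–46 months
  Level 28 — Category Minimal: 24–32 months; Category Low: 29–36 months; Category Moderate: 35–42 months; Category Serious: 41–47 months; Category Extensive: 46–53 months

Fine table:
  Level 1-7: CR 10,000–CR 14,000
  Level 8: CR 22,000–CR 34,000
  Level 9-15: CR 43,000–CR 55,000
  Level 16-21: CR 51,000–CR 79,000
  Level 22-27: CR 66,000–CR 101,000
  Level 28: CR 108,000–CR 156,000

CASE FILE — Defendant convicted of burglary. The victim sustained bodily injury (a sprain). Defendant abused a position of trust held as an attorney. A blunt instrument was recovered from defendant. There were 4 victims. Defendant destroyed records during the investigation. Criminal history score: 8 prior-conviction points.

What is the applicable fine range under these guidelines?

CR 51,000–CR 79,000

Base offense level for burglary: 13.
S1 applies: 13 + 3 = 16.
S2 does not apply.
S3 applies: 16 + 2 = 18.
S5 applies (level before this adjustment is 18 < 24, so +1): 18 + 1 = 19.
S6 applies: 19 + 2 = 21.
S7 does not apply.
Final offense level: 21.
Level 21 falls in the 16-21 band.
Fine table: Level 16-21 → CR 51,000–CR 79,000.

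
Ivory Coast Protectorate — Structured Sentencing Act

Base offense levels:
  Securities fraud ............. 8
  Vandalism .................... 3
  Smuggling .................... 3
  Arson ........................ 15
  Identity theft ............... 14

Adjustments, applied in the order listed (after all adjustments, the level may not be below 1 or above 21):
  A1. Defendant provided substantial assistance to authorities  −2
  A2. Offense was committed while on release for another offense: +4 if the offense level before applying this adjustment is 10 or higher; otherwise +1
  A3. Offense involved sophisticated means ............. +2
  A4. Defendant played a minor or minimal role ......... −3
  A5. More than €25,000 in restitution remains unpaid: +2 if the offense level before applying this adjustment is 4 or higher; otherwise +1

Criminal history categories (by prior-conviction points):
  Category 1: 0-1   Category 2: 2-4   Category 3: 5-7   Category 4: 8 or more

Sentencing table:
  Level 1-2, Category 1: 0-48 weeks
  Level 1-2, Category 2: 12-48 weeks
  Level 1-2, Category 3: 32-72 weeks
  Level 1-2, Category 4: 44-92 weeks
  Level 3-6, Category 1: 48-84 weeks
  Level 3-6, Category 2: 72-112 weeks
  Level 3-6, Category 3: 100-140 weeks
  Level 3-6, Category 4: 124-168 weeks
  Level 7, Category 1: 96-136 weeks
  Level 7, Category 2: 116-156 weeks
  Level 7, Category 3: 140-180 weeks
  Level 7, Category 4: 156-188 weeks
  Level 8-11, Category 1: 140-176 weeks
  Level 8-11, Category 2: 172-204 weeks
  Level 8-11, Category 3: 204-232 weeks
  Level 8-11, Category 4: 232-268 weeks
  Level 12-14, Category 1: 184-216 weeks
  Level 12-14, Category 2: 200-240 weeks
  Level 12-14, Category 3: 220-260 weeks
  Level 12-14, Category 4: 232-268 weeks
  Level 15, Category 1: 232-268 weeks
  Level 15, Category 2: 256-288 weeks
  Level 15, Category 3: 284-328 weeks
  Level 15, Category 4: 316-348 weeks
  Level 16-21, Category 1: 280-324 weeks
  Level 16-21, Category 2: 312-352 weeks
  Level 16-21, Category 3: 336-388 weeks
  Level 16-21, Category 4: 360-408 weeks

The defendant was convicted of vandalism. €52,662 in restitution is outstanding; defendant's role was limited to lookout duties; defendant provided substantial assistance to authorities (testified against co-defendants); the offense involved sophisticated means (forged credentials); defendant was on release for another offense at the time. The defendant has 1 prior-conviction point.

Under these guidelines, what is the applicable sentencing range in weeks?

0-48 weeks

Base offense level for vandalism: 3.
A1 applies: 3 − 2 = 1.
A2 applies (level before this adjustment is 1 < 10, so +1): 1 + 1 = 2.
A3 applies: 2 + 2 = 4.
A4 applies: 4 − 3 = 1.
A5 applies (level before this adjustment is 1 < 4, so +1): 1 + 1 = 2.
Final offense level: 2.
Criminal history: 1 prior point → Category 1 (0-1).
Level 2 falls in the 1-2 band.
Grid: Level 1-2 × Category 1 = 0-48 weeks.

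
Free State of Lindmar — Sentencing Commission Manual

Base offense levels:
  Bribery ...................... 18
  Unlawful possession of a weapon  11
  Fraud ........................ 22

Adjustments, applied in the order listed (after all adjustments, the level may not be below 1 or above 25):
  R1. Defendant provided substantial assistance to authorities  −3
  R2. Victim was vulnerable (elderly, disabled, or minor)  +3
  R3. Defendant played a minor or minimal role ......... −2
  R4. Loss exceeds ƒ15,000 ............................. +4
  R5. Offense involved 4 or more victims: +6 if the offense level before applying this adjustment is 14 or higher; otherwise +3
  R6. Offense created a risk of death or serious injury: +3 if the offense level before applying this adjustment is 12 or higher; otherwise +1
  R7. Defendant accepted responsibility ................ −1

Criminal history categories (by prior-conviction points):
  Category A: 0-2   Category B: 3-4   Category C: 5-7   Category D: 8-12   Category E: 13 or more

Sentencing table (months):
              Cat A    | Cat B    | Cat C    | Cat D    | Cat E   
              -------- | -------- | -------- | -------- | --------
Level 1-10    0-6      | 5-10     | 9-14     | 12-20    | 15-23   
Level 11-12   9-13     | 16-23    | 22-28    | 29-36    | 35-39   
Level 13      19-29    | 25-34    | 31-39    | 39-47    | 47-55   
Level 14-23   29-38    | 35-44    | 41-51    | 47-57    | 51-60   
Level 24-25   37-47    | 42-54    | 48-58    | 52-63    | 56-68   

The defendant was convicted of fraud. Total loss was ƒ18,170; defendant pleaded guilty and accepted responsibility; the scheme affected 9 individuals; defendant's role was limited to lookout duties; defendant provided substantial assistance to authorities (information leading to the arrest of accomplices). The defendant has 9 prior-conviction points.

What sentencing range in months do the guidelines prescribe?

Base offense level for fraud: 22.
R1 applies: 22 − 3 = 19.
R3 applies: 19 − 2 = 17.
R4 applies: 17 + 4 = 21.
R5 applies (level before this adjustment is 21 ≥ 14, so +6): 21 + 6 = 27.
R7 applies: 27 − 1 = 26.
Level 26 exceeds the maximum of 25; capped at 25.
Final offense level: 25.
Criminal history: 9 prior points → Category D (8-12).
Level 25 falls in the 24-25 band.
Grid: Level 24-25 × Category D = 52-63 months.

52-63 months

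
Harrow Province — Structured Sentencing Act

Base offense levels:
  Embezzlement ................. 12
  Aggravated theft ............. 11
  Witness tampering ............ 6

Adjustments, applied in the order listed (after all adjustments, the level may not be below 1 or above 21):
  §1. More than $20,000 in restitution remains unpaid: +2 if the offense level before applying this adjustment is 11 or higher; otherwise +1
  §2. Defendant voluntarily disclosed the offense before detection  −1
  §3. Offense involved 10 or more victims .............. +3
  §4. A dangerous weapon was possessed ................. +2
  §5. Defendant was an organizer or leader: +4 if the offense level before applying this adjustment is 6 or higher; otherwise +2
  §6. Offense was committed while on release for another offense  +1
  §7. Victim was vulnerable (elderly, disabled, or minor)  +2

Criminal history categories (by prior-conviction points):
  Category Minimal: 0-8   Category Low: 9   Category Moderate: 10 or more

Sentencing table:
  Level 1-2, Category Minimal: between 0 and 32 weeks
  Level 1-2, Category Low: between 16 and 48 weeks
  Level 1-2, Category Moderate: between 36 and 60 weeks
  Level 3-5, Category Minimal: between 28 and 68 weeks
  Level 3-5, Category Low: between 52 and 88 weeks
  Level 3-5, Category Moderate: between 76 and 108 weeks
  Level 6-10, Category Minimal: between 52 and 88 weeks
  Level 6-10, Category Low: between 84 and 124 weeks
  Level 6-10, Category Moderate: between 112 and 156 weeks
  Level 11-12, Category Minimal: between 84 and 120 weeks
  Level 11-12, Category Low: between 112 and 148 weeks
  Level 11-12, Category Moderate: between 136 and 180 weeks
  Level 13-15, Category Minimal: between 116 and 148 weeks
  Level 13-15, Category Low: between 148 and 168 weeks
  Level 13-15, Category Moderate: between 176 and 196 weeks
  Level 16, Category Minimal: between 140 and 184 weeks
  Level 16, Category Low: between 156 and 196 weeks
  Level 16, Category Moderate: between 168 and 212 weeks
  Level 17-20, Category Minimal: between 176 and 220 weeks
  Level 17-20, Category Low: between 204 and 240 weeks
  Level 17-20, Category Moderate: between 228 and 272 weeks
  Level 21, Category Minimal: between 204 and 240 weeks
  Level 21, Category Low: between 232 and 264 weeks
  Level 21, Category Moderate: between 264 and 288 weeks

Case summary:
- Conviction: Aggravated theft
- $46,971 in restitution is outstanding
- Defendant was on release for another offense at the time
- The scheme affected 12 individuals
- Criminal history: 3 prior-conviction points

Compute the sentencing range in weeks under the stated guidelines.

176-220 weeks

Base offense level for aggravated theft: 11.
§1 applies (level before this adjustment is 11 ≥ 11, so +2): 11 + 2 = 13.
§3 applies: 13 + 3 = 16.
§4 does not apply.
§5 does not apply.
§6 applies: 16 + 1 = 17.
§7 does not apply.
Final offense level: 17.
Criminal history: 3 prior points → Category Minimal (0-8).
Level 17 falls in the 17-20 band.
Grid: Level 17-20 × Category Minimal = 176-220 weeks.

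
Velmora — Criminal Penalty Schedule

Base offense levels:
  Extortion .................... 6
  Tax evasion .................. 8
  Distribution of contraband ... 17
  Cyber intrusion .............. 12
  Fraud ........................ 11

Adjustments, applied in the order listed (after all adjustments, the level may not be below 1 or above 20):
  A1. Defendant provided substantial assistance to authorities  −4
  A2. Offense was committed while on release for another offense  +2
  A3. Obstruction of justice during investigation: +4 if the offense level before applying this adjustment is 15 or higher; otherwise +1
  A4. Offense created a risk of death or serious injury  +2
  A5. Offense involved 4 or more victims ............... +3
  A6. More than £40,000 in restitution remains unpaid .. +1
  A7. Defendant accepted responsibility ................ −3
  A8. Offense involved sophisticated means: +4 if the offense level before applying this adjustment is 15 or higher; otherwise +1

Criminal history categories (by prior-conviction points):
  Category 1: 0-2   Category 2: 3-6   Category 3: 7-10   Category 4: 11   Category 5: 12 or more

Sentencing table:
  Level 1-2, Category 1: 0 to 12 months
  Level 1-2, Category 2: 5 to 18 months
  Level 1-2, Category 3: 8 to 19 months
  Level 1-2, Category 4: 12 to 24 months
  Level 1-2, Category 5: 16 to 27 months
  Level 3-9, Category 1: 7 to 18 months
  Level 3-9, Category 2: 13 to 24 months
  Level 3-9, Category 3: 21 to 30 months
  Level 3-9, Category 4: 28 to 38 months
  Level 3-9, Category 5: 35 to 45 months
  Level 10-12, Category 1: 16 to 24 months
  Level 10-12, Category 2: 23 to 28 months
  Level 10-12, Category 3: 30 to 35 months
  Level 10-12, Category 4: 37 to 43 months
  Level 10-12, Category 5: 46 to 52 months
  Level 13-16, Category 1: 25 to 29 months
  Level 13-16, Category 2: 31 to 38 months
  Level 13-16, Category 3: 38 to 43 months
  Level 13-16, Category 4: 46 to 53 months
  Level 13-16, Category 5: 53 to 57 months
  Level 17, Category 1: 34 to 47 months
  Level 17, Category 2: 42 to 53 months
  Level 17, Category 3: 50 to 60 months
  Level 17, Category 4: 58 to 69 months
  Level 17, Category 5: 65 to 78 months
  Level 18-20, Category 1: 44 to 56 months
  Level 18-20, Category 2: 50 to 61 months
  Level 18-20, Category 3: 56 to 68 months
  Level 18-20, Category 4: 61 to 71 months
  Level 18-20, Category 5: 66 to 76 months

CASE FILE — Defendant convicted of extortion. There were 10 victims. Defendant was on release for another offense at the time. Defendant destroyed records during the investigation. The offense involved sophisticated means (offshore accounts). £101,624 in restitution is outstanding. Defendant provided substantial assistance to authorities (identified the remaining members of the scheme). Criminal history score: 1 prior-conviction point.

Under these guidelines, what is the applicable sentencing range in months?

16-24 months

Base offense level for extortion: 6.
A1 applies: 6 − 4 = 2.
A2 applies: 2 + 2 = 4.
A3 applies (level before this adjustment is 4 < 15, so +1): 4 + 1 = 5.
A4 does not apply.
A5 applies: 5 + 3 = 8.
A6 applies: 8 + 1 = 9.
A7 does not apply.
A8 applies (level before this adjustment is 9 < 15, so +1): 9 + 1 = 10.
Final offense level: 10.
Criminal history: 1 prior point → Category 1 (0-2).
Level 10 falls in the 10-12 band.
Grid: Level 10-12 × Category 1 = 16-24 months.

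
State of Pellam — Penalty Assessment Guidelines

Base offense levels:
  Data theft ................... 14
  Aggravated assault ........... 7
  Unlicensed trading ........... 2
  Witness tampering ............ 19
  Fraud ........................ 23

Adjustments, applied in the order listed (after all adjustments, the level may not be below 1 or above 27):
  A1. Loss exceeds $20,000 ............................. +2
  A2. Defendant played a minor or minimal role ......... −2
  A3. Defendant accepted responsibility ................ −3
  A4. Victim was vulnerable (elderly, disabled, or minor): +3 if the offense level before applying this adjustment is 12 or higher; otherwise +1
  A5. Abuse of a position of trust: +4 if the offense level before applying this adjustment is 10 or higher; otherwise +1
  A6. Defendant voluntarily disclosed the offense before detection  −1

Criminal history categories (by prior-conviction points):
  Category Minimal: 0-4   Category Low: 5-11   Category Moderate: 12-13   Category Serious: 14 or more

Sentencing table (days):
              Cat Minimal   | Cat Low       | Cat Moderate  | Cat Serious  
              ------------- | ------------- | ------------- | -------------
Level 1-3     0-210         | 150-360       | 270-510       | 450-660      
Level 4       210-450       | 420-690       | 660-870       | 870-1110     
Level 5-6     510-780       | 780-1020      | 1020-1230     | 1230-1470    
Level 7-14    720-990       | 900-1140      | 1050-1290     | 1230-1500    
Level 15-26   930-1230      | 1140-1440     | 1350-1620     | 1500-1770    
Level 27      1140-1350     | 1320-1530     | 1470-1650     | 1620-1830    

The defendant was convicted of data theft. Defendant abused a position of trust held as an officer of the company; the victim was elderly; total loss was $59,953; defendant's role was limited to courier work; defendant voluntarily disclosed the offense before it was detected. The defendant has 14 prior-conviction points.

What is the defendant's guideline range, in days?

1500-1770 days

Base offense level for data theft: 14.
A1 applies: 14 + 2 = 16.
A2 applies: 16 − 2 = 14.
A4 applies (level before this adjustment is 14 ≥ 12, so +3): 14 + 3 = 17.
A5 applies (level before this adjustment is 17 ≥ 10, so +4): 17 + 4 = 21.
A6 applies: 21 − 1 = 20.
Final offense level: 20.
Criminal history: 14 prior points → Category Serious (14+).
Level 20 falls in the 15-26 band.
Grid: Level 15-26 × Category Serious = 1500-1770 days.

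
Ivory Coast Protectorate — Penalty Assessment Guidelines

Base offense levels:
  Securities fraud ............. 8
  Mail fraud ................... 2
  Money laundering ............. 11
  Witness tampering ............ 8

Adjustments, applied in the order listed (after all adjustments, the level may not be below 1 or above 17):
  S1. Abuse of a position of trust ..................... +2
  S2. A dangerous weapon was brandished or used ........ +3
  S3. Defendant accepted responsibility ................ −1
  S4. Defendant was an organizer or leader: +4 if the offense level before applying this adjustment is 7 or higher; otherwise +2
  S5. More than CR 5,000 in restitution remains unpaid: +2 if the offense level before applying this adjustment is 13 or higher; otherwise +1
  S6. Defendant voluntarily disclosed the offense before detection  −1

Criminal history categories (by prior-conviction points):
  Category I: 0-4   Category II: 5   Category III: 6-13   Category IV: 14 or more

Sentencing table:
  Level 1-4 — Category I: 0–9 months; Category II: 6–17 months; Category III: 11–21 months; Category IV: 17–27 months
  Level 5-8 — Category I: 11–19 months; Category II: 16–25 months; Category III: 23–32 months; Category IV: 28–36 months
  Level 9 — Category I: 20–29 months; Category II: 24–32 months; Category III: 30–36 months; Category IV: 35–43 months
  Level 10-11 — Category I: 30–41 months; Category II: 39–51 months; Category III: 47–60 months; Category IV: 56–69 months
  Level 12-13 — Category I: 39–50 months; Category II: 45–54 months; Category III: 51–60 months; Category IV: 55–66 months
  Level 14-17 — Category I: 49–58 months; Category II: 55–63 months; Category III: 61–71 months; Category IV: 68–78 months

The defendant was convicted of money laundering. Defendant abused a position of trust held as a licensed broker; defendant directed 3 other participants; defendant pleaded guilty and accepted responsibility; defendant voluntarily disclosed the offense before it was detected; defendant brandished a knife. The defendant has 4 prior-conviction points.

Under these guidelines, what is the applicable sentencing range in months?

49-58 months

Base offense level for money laundering: 11.
S1 applies: 11 + 2 = 13.
S2 applies: 13 + 3 = 16.
S3 applies: 16 − 1 = 15.
S4 applies (level before this adjustment is 15 ≥ 7, so +4): 15 + 4 = 19.
S6 applies: 19 − 1 = 18.
Level 18 exceeds the maximum of 17; capped at 17.
Final offense level: 17.
Criminal history: 4 prior points → Category I (0-4).
Level 17 falls in the 14-17 band.
Grid: Level 14-17 × Category I = 49-58 months.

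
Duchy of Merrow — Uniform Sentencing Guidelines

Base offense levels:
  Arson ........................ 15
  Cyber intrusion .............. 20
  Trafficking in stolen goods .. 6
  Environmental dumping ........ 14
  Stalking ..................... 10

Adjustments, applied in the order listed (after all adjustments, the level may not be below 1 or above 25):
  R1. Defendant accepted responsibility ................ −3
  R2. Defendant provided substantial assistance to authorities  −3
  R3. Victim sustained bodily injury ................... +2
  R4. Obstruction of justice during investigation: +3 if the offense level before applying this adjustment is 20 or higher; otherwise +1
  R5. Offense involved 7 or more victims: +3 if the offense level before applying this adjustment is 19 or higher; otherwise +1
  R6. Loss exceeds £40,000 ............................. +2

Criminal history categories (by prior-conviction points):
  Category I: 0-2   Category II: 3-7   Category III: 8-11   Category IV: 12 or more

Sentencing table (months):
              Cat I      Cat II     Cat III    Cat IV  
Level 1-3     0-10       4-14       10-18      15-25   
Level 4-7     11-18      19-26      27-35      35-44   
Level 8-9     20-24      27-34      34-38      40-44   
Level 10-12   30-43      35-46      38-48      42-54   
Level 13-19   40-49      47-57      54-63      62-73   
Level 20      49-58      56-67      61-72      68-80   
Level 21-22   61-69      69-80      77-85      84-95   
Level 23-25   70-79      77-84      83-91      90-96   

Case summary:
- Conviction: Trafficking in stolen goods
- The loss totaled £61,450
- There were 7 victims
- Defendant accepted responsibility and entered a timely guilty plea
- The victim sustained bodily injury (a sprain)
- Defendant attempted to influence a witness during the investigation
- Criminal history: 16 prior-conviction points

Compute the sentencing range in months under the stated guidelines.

Base offense level for trafficking in stolen goods: 6.
R1 applies: 6 − 3 = 3.
R3 applies: 3 + 2 = 5.
R4 applies (level before this adjustment is 5 < 20, so +1): 5 + 1 = 6.
R5 applies (level before this adjustment is 6 < 19, so +1): 6 + 1 = 7.
R6 applies: 7 + 2 = 9.
Final offense level: 9.
Criminal history: 16 prior points → Category IV (12+).
Level 9 falls in the 8-9 band.
Grid: Level 8-9 × Category IV = 40-44 months.

40-44 months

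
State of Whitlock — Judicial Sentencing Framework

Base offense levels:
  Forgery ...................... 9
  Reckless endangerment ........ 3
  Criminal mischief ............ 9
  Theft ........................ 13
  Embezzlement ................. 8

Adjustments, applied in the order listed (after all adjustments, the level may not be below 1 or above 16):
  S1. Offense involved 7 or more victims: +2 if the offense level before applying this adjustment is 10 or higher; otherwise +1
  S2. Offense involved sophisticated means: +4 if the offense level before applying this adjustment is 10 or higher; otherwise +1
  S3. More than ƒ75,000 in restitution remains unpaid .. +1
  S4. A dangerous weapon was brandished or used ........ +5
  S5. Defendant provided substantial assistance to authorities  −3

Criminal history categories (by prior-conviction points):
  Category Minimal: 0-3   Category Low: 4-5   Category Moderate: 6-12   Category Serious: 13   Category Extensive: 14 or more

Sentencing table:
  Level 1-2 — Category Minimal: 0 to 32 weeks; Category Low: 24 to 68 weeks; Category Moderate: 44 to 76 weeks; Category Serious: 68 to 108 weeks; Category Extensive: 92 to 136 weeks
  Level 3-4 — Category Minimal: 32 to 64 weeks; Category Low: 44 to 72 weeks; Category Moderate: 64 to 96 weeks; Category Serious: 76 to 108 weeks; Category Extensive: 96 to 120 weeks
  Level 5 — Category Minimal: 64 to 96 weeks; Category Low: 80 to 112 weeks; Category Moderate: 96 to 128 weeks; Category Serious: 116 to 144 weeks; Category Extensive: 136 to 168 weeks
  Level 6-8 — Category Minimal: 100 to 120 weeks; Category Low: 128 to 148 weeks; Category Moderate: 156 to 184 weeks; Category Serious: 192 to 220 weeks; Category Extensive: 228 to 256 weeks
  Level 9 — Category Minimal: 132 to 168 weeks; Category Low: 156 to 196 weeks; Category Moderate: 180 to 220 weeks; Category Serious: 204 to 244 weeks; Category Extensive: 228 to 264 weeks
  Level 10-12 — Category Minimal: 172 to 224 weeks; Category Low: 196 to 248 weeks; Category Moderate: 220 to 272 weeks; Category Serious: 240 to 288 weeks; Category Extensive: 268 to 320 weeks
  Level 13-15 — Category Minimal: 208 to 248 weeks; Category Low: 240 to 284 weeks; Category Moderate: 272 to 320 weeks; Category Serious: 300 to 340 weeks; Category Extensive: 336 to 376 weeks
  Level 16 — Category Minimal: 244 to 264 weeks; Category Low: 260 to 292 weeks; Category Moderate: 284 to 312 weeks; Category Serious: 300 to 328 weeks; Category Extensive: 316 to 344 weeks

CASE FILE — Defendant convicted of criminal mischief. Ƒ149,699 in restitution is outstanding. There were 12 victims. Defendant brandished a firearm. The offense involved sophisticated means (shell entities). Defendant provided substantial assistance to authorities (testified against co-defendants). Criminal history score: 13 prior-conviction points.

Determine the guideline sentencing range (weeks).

300-328 weeks

Base offense level for criminal mischief: 9.
S1 applies (level before this adjustment is 9 < 10, so +1): 9 + 1 = 10.
S2 applies (level before this adjustment is 10 ≥ 10, so +4): 10 + 4 = 14.
S3 applies: 14 + 1 = 15.
S4 applies: 15 + 5 = 20.
S5 applies: 20 − 3 = 17.
Level 17 exceeds the maximum of 16; capped at 16.
Final offense level: 16.
Criminal history: 13 prior points → Category Serious (13).
Level 16 falls in the 16 band.
Grid: Level 16 × Category Serious = 300-328 weeks.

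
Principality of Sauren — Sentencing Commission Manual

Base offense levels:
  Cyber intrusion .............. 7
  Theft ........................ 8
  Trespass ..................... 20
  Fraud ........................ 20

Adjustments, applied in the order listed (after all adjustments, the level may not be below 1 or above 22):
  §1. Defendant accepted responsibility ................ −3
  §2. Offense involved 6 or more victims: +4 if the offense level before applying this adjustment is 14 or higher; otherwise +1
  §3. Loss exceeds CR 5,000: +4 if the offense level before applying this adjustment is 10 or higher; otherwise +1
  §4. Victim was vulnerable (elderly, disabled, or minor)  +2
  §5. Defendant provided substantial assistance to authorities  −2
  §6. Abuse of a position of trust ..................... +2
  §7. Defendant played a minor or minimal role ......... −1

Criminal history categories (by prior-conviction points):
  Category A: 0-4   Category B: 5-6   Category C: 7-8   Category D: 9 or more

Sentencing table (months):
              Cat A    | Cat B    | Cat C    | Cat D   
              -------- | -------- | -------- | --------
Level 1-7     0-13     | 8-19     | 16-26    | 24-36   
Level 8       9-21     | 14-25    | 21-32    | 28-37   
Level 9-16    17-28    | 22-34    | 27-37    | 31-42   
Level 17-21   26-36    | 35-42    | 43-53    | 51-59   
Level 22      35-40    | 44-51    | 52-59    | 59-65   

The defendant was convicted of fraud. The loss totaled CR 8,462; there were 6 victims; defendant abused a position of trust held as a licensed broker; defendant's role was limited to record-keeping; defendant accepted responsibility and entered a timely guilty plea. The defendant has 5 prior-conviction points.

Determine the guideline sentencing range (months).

44-51 months

Base offense level for fraud: 20.
§1 applies: 20 − 3 = 17.
§2 applies (level before this adjustment is 17 ≥ 14, so +4): 17 + 4 = 21.
§3 applies (level before this adjustment is 21 ≥ 10, so +4): 21 + 4 = 25.
§4 does not apply.
§5 does not apply.
§6 applies: 25 + 2 = 27.
§7 applies: 27 − 1 = 26.
Level 26 exceeds the maximum of 22; capped at 22.
Final offense level: 22.
Criminal history: 5 prior points → Category B (5-6).
Level 22 falls in the 22 band.
Grid: Level 22 × Category B = 44-51 months.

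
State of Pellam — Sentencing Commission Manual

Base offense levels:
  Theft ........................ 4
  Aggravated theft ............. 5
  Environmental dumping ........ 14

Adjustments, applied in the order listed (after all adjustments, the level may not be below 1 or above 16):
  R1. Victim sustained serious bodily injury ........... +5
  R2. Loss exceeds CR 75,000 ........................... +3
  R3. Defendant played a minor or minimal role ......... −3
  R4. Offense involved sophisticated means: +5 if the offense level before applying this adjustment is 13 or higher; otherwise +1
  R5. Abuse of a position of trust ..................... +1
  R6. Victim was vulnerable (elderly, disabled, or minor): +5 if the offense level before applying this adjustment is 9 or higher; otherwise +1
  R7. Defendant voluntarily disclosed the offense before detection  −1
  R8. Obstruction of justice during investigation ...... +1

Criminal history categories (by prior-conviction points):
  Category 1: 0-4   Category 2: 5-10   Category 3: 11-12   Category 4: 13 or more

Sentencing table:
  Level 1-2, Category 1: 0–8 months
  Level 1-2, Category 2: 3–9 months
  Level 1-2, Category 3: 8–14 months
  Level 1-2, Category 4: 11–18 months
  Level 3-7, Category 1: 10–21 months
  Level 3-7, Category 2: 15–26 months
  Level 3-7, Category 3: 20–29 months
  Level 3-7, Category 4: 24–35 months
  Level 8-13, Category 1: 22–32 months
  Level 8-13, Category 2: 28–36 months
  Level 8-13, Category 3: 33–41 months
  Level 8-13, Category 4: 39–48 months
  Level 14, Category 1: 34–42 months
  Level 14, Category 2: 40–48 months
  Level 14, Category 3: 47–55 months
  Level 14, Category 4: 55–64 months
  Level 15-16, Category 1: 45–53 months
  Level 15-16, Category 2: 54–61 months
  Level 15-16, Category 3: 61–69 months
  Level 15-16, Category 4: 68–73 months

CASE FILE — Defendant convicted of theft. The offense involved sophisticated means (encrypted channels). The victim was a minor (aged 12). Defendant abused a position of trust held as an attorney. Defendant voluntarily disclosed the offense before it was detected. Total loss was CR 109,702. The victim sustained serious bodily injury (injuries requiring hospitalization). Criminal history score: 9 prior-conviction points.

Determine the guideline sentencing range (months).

54-61 months

Base offense level for theft: 4.
R1 applies: 4 + 5 = 9.
R2 applies: 9 + 3 = 12.
R4 applies (level before this adjustment is 12 < 13, so +1): 12 + 1 = 13.
R5 applies: 13 + 1 = 14.
R6 applies (level before this adjustment is 14 ≥ 9, so +5): 14 + 5 = 19.
R7 applies: 19 − 1 = 18.
Level 18 exceeds the maximum of 16; capped at 16.
Final offense level: 16.
Criminal history: 9 prior points → Category 2 (5-10).
Level 16 falls in the 15-16 band.
Grid: Level 15-16 × Category 2 = 54-61 months.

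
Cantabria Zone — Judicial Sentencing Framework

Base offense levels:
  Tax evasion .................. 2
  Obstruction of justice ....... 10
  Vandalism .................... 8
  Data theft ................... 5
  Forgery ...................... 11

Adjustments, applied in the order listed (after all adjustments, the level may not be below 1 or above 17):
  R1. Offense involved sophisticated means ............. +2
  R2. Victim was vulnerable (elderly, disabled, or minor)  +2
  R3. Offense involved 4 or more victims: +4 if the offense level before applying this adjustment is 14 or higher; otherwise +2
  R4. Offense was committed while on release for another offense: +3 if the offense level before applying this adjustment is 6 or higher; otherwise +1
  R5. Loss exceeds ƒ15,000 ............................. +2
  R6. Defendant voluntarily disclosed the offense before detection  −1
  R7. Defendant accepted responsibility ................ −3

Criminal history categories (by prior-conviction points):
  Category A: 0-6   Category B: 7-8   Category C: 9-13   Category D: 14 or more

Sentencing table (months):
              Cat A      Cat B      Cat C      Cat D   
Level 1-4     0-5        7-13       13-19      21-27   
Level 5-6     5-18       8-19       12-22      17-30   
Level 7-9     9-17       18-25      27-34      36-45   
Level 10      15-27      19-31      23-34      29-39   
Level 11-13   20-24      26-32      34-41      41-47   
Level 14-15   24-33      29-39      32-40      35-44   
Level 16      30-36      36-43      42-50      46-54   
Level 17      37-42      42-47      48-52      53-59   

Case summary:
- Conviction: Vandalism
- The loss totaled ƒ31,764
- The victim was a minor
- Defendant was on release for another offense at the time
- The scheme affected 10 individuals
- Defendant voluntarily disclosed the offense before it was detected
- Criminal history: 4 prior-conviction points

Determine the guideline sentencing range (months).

Base offense level for vandalism: 8.
R2 applies: 8 + 2 = 10.
R3 applies (level before this adjustment is 10 < 14, so +2): 10 + 2 = 12.
R4 applies (level before this adjustment is 12 ≥ 6, so +3): 12 + 3 = 15.
R5 applies: 15 + 2 = 17.
R6 applies: 17 − 1 = 16.
R7 does not apply.
Final offense level: 16.
Criminal history: 4 prior points → Category A (0-6).
Level 16 falls in the 16 band.
Grid: Level 16 × Category A = 30-36 months.

30-36 months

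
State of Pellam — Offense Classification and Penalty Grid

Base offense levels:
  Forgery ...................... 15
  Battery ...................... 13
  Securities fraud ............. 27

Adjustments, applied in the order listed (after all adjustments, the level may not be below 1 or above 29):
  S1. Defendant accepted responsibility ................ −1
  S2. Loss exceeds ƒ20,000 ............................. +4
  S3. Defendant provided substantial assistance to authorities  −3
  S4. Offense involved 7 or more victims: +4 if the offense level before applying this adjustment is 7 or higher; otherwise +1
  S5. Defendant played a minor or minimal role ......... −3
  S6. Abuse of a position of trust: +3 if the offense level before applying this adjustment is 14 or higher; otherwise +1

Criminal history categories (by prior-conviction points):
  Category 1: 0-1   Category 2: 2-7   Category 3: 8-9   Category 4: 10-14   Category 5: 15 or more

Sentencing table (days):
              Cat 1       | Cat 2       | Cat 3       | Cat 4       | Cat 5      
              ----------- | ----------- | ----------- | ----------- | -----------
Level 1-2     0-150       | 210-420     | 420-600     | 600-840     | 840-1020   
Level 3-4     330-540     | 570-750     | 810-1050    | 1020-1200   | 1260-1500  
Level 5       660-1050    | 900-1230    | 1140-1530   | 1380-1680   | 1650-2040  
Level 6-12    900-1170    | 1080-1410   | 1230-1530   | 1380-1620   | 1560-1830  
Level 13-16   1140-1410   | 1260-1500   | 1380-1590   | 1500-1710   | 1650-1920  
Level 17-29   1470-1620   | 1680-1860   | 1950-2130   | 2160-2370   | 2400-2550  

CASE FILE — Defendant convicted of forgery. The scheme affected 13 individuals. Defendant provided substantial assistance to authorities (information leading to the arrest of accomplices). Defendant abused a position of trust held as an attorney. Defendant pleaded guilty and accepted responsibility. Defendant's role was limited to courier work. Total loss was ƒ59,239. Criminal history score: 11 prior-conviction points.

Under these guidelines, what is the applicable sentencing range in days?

Base offense level for forgery: 15.
S1 applies: 15 − 1 = 14.
S2 applies: 14 + 4 = 18.
S3 applies: 18 − 3 = 15.
S4 applies (level before this adjustment is 15 ≥ 7, so +4): 15 + 4 = 19.
S5 applies: 19 − 3 = 16.
S6 applies (level before this adjustment is 16 ≥ 14, so +3): 16 + 3 = 19.
Final offense level: 19.
Criminal history: 11 prior points → Category 4 (10-14).
Level 19 falls in the 17-29 band.
Grid: Level 17-29 × Category 4 = 2160-2370 days.

2160-2370 days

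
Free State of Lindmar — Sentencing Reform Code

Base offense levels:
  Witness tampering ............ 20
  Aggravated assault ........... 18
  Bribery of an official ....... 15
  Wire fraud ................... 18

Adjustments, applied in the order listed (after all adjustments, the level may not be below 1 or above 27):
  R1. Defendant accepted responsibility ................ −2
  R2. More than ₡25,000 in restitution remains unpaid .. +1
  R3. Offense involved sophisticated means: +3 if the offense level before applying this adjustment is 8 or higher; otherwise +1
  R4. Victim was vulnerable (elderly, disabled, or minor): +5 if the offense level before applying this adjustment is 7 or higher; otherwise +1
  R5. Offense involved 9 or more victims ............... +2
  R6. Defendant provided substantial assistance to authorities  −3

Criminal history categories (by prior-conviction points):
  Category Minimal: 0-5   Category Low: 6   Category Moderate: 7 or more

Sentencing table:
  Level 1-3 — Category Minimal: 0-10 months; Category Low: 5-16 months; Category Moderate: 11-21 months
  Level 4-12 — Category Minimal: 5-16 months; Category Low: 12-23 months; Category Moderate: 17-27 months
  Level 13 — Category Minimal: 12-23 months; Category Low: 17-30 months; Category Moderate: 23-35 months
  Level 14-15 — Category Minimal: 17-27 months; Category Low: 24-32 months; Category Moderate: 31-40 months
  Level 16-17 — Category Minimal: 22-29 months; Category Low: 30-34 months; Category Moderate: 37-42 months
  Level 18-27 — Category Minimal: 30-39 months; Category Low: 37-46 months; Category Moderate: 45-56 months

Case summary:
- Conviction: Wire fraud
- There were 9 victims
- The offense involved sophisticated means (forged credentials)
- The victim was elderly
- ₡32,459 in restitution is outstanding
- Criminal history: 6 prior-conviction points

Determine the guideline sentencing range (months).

37-46 months

Base offense level for wire fraud: 18.
R2 applies: 18 + 1 = 19.
R3 applies (level before this adjustment is 19 ≥ 8, so +3): 19 + 3 = 22.
R4 applies (level before this adjustment is 22 ≥ 7, so +5): 22 + 5 = 27.
R5 applies: 27 + 2 = 29.
R6 does not apply.
Level 29 exceeds the maximum of 27; capped at 27.
Final offense level: 27.
Criminal history: 6 prior points → Category Low (6).
Level 27 falls in the 18-27 band.
Grid: Level 18-27 × Category Low = 37-46 months.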